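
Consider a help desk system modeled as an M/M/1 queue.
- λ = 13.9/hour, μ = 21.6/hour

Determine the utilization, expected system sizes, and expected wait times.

Step 1: ρ = λ/μ = 13.9/21.6 = 0.6435
Step 2: L = λ/(μ-λ) = 13.9/7.70 = 1.8052
Step 3: Lq = λ²/(μ(μ-λ)) = 193.21/(21.6×7.70) = 1.1617
Step 4: W = 1/(μ-λ) = 1/7.70 = 0.12987
Step 5: Wq = λ/(μ(μ-λ)) = 13.9/(21.6×7.70) = 0.08357
Step 6: P(0) = 1-ρ = 0.3565
Verify: L = λW = 13.9×0.12987 = 1.8052 ✔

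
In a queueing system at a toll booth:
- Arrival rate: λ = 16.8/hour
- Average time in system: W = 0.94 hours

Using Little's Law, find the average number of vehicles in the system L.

Little's Law: L = λW
L = 16.8 × 0.94 = 15.7920 vehicles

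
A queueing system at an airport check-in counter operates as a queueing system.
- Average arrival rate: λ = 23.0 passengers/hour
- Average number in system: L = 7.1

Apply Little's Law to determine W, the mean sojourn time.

Little's Law: L = λW, so W = L/λ
W = 7.1/23.0 = 0.3087 hours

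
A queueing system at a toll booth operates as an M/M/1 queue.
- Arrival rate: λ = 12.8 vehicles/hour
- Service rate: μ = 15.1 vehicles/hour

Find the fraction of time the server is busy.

Server utilization: ρ = λ/μ
ρ = 12.8/15.1 = 0.8477
The server is busy 84.77% of the time.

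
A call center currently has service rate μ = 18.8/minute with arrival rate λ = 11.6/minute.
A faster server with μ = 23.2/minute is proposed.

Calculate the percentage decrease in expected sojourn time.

System 1: ρ₁ = 11.6/18.8 = 0.6170, W₁ = 1/(18.8-11.6) = 0.1389
System 2: ρ₂ = 11.6/23.2 = 0.5000, W₂ = 1/(23.2-11.6) = 0.08621
Improvement: (W₁-W₂)/W₁ = (0.1389-0.08621)/0.1389 = 37.93%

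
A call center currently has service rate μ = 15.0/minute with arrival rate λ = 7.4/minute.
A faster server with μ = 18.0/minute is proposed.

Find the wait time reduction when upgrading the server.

System 1: ρ₁ = 7.4/15.0 = 0.4933, W₁ = 1/(15.0-7.4) = 0.13158
System 2: ρ₂ = 7.4/18.0 = 0.4111, W₂ = 1/(18.0-7.4) = 0.094340
Improvement: (W₁-W₂)/W₁ = (0.13158-0.094340)/0.13158 = 28.30%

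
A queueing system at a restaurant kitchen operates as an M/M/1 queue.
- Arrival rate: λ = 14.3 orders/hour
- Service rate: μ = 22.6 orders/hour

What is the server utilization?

Server utilization: ρ = λ/μ
ρ = 14.3/22.6 = 0.6327
The server is busy 63.27% of the time.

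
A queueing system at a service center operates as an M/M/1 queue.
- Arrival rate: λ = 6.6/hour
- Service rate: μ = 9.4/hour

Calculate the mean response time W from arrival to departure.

First, compute utilization: ρ = λ/μ = 6.6/9.4 = 0.7021
For M/M/1: W = 1/(μ-λ)
W = 1/(9.4-6.6) = 1/2.80
W = 0.3571 hours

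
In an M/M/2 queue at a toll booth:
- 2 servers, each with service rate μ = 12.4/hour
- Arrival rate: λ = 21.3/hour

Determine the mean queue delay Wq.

Traffic intensity: ρ = λ/(cμ) = 21.3/(2×12.4) = 0.8589
Since ρ = 0.8589 < 1, system is stable.
Offered load a = λ/μ = cρ = 21.3/12.4 = 1.7177
P₀ = [ Σₙ₌₀^1 aⁿ/n! + a^2/(2!(1-ρ)) ]⁻¹
Σ = a^0/0! + a^1/1! = 1.0000 + 1.7177 = 2.7177
a^2/(2!(1-ρ)) = 2.95064/(2 × 0.141129) = 10.4537
P₀ = 1/(2.7177 + 10.4537) = 0.07592
Lq = P₀·a^2·ρ / (2!(1-ρ)²) = 0.075922 × 2.9506 × 0.85887 / (2 × 0.019917) = 4.8300
Wq = Lq/λ = 4.8300/21.3 = 0.2268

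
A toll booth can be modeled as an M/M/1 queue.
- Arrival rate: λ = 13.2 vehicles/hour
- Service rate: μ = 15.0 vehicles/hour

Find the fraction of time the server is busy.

Server utilization: ρ = λ/μ
ρ = 13.2/15.0 = 0.8800
The server is busy 88.00% of the time.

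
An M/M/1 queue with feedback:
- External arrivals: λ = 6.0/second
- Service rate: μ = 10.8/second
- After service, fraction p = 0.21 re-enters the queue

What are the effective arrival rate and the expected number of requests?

Effective arrival rate: λ_eff = λ/(1-p) = 6.0/(1-0.21) = 6.0/0.79 = 7.59494
ρ = λ_eff/μ = 7.59494/10.8 = 0.703235
L = ρ/(1-ρ) = 0.703235/(1-0.703235) = 2.3697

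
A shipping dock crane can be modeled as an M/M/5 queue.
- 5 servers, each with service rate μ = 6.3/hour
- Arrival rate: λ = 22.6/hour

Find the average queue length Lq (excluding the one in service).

Traffic intensity: ρ = λ/(cμ) = 22.6/(5×6.3) = 0.7175
Since ρ = 0.7175 < 1, system is stable.
Offered load a = λ/μ = cρ = 22.6/6.3 = 3.5873
P₀ = [ Σₙ₌₀^4 aⁿ/n! + a^5/(5!(1-ρ)) ]⁻¹
Σ = a^0/0! + a^1/1! + a^2/2! + a^3/3! + a^4/4! = 1.0000 + 3.5873 + 6.4344 + 7.6940 + 6.9002 = 25.6159
a^5/(5!(1-ρ)) = 594.0725/(120 × 0.28254) = 17.5218
P₀ = 1/(25.6159 + 17.5218) = 0.02318
Lq = P₀·a^5·ρ / (5!(1-ρ)²) = 0.02318 × 594.0725 × 0.7175 / (120 × 0.07983) = 1.0314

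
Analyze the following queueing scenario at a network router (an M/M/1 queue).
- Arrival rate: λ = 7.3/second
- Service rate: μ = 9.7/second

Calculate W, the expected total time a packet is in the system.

First, compute utilization: ρ = λ/μ = 7.3/9.7 = 0.7526
For M/M/1: W = 1/(μ-λ)
W = 1/(9.7-7.3) = 1/2.40
W = 0.4167 seconds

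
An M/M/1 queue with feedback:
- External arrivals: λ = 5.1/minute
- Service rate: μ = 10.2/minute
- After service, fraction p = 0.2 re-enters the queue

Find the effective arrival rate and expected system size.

Effective arrival rate: λ_eff = λ/(1-p) = 5.1/(1-0.2) = 5.1/0.80 = 6.3750
ρ = λ_eff/μ = 6.3750/10.2 = 0.6250
L = ρ/(1-ρ) = 0.6250/(1-0.6250) = 1.6667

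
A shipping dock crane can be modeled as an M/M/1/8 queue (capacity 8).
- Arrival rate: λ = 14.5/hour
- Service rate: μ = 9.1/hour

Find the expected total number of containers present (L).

ρ = λ/μ = 14.5/9.1 = 1.5934
P₀ = (1-ρ)/(1-ρ^(K+1)) = (1-1.5934)/(1-1.5934^9) = -0.5934/-65.2100 = 0.009100
P_K = P₀×ρ^K = 0.009100 × 1.5934^8 = 0.009100 × 41.5526 = 0.3781
L = ρ[1 - (K+1)ρ^K + Kρ^(K+1)] / [(1-ρ)(1-ρ^(K+1))]
L = 1.5934 × (1 - 9×41.5526 + 8×66.2100) / ((1 - 1.5934) × (1 - 66.2100)) = 6.4528 containers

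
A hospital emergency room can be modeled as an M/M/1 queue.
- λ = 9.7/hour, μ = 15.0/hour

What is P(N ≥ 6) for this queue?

ρ = λ/μ = 9.7/15.0 = 0.64667
P(N ≥ n) = ρⁿ
P(N ≥ 6) = 0.64667^6
P(N ≥ 6) = 0.07313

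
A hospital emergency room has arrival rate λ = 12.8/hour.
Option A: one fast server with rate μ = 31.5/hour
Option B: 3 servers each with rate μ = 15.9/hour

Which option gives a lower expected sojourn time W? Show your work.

Option A: single server μ = 31.5 (M/M/1)
  ρ_A = 12.8/31.5 = 0.4063
  W_A = 1/(μ-λ) = 1/(31.5-12.8) = 1/18.70 = 0.05348

Option B: 3 servers μ = 15.9 (M/M/3)
  ρ_B = λ/(cμ) = 12.8/(3×15.9) = 0.2683
  Offered load a = λ/μ = cρ = 12.8/15.9 = 0.8050
  P₀ = [ Σₙ₌₀^2 aⁿ/n! + a^3/(3!(1-ρ)) ]⁻¹
  Σ = a^0/0! + a^1/1! + a^2/2! = 1.0000 + 0.80503 + 0.32404 = 2.1291
  a^3/(3!(1-ρ)) = 0.5217/(6 × 0.7317) = 0.1188
  P₀ = 1/(2.1291 + 0.1188) = 0.4449
  Lq = P₀·a^3·ρ / (3!(1-ρ)²) = 0.4449 × 0.5217 × 0.2683 / (6 × 0.5353) = 0.01939
  Wq_B = Lq/λ = 0.01939/12.8 = 0.001515
  W_B = Wq_B + 1/μ = 0.001515 + 0.06289 = 0.06441

Since W_A = 0.05348 < W_B = 0.06441, Option A (single fast server) has the shorter time in system.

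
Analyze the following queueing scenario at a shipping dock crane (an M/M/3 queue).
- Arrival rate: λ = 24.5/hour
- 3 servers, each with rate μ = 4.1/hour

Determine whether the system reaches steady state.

Stability requires ρ = λ/(cμ) < 1
ρ = 24.5/(3 × 4.1) = 24.5/12.30 = 1.9919
Since 1.9919 ≥ 1, the system is UNSTABLE.
Need c > λ/μ = 24.5/4.1 = 5.98.
Minimum servers needed: c = 6.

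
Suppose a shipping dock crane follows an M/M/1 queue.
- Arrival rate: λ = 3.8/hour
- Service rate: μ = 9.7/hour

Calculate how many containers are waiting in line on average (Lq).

ρ = λ/μ = 3.8/9.7 = 0.3918
For M/M/1: Lq = λ²/(μ(μ-λ))
Lq = 14.44/(9.7 × 5.90)
Lq = 0.2523 containers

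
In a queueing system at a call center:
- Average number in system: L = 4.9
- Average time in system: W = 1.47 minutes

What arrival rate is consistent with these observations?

Little's Law: L = λW, so λ = L/W
λ = 4.9/1.47 = 3.3333 calls/minute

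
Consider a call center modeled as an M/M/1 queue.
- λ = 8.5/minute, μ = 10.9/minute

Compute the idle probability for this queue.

ρ = λ/μ = 8.5/10.9 = 0.7798
P(0) = 1 - ρ = 1 - 0.7798 = 0.2202
The server is idle 22.02% of the time.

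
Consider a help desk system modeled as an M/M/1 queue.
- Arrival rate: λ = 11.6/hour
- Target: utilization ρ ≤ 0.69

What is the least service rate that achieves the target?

ρ = λ/μ, so μ = λ/ρ
μ ≥ 11.6/0.69 = 16.8116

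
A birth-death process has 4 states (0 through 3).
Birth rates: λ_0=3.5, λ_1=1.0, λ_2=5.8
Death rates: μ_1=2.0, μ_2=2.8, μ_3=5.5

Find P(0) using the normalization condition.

Ratios P(n)/P(0) = (λ₀···λₙ₋₁)/(μ₁···μₙ):
P(1)/P(0) = (3.5)/(2.0) = 1.7500
P(2)/P(0) = (3.5×1.0)/(2.0×2.8) = 0.6250
P(3)/P(0) = (3.5×1.0×5.8)/(2.0×2.8×5.5) = 0.6591

Normalization: ∑ P(n) = 1
P(0) × (1.0000 + 1.7500 + 0.6250 + 0.6591) = 1
P(0) × 4.0341 = 1
P(0) = 1/4.0341 = 0.2479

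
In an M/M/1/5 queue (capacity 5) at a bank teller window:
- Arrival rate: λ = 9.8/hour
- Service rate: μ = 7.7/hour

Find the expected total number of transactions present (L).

ρ = λ/μ = 9.8/7.7 = 1.27273
P₀ = (1-ρ)/(1-ρ^(K+1)) = (1-1.27273)/(1-1.27273^6) = -0.27273/-3.2503 = 0.08391
P_K = P₀×ρ^K = 0.08391 × 1.27273^5 = 0.08391 × 3.3395 = 0.2802
L = ρ[1 - (K+1)ρ^K + Kρ^(K+1)] / [(1-ρ)(1-ρ^(K+1))]
L = 1.27273 × (1 - 6×3.33950 + 5×4.25028) / ((1 - 1.27273) × (1 - 4.25028)) = 3.1794 transactions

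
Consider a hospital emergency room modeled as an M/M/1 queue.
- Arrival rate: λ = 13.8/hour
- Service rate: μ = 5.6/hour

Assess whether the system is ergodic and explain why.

Stability requires ρ = λ/(cμ) < 1
ρ = 13.8/(1 × 5.6) = 13.8/5.60 = 2.4643
Since 2.4643 ≥ 1, the system is UNSTABLE.
Queue grows without bound. Need μ > λ = 13.8.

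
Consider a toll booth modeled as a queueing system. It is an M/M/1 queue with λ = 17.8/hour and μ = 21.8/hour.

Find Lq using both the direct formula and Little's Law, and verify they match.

Method 1 (direct): Lq = λ²/(μ(μ-λ)) = 316.84/(21.8 × 4.00) = 3.6335

Method 2 (Little's Law):
W = 1/(μ-λ) = 1/4.00 = 0.2500
Wq = W - 1/μ = 0.2500 - 0.04587 = 0.20413
Lq = λWq = 17.8 × 0.20413 = 3.6335 ✔ (matches Method 1)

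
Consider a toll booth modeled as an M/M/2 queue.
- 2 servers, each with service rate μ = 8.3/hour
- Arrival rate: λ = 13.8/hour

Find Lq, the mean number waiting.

Traffic intensity: ρ = λ/(cμ) = 13.8/(2×8.3) = 0.8313
Since ρ = 0.8313 < 1, system is stable.
Offered load a = λ/μ = cρ = 13.8/8.3 = 1.6627
P₀ = [ Σₙ₌₀^1 aⁿ/n! + a^2/(2!(1-ρ)) ]⁻¹
Σ = a^0/0! + a^1/1! = 1.0000 + 1.6627 = 2.6627
a^2/(2!(1-ρ)) = 2.76441/(2 × 0.168675) = 8.1945
P₀ = 1/(2.66265 + 8.19449) = 0.09211
Lq = P₀·a^2·ρ / (2!(1-ρ)²) = 0.092105 × 2.7644 × 0.83133 / (2 × 0.028451) = 3.7199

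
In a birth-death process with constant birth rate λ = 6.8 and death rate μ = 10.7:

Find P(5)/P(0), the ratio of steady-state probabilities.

For constant rates: P(n)/P(0) = (λ/μ)^n
P(5)/P(0) = (6.8/10.7)^5 = 0.6355^5 = 0.1037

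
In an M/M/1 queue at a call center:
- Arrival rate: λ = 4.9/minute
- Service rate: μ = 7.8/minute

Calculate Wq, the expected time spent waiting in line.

First, compute utilization: ρ = λ/μ = 4.9/7.8 = 0.6282
For M/M/1: Wq = λ/(μ(μ-λ))
Wq = 4.9/(7.8 × (7.8-4.9))
Wq = 4.9/(7.8 × 2.90)
Wq = 0.2166 minutes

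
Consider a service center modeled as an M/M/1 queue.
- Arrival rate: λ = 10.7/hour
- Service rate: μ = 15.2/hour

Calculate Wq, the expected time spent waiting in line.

First, compute utilization: ρ = λ/μ = 10.7/15.2 = 0.7039
For M/M/1: Wq = λ/(μ(μ-λ))
Wq = 10.7/(15.2 × (15.2-10.7))
Wq = 10.7/(15.2 × 4.50)
Wq = 0.1564 hours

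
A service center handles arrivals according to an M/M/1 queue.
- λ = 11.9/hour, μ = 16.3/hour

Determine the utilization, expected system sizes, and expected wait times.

Step 1: ρ = λ/μ = 11.9/16.3 = 0.7301
Step 2: L = λ/(μ-λ) = 11.9/4.40 = 2.7045
Step 3: Lq = λ²/(μ(μ-λ)) = 141.61/(16.3×4.40) = 1.9745
Step 4: W = 1/(μ-λ) = 1/4.40 = 0.22727
Step 5: Wq = λ/(μ(μ-λ)) = 11.9/(16.3×4.40) = 0.1659
Step 6: P(0) = 1-ρ = 0.2699
Verify: L = λW = 11.9×0.22727 = 2.7045 ✔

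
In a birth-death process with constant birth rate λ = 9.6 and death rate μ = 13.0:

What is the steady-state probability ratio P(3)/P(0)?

For constant rates: P(n)/P(0) = (λ/μ)^n
P(3)/P(0) = (9.6/13.0)^3 = 0.73846^3 = 0.4027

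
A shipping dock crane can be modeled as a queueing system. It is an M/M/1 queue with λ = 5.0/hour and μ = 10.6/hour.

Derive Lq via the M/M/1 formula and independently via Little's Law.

Method 1 (direct): Lq = λ²/(μ(μ-λ)) = 25.00/(10.6 × 5.60) = 0.4212

Method 2 (Little's Law):
W = 1/(μ-λ) = 1/5.60 = 0.17857
Wq = W - 1/μ = 0.17857 - 0.094340 = 0.08423
Lq = λWq = 5.0 × 0.08423 = 0.4212 ✔ (matches Method 1)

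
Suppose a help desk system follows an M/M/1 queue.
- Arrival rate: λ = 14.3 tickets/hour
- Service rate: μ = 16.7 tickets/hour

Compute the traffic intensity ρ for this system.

Server utilization: ρ = λ/μ
ρ = 14.3/16.7 = 0.8563
The server is busy 85.63% of the time.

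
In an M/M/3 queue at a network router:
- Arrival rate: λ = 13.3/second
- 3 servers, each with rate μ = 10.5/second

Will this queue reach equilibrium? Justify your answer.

Stability requires ρ = λ/(cμ) < 1
ρ = 13.3/(3 × 10.5) = 13.3/31.50 = 0.4222
Since 0.4222 < 1, the system is STABLE.
The servers are busy 42.22% of the time.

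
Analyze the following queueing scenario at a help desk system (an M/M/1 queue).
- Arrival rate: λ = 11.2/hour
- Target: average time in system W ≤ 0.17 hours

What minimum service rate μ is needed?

For M/M/1: W = 1/(μ-λ)
Need W ≤ 0.17, so 1/(μ-λ) ≤ 0.17
μ - λ ≥ 1/0.17 = 5.8824
μ ≥ 11.2 + 5.8824 = 17.0824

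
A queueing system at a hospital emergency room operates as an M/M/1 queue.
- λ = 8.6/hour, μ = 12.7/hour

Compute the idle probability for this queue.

ρ = λ/μ = 8.6/12.7 = 0.6772
P(0) = 1 - ρ = 1 - 0.6772 = 0.3228
The server is idle 32.28% of the time.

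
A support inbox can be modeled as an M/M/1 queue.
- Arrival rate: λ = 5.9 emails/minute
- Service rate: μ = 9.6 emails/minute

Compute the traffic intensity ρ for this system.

Server utilization: ρ = λ/μ
ρ = 5.9/9.6 = 0.6146
The server is busy 61.46% of the time.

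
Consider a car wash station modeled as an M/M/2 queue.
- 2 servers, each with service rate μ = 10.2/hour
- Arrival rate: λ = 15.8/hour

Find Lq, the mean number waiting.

Traffic intensity: ρ = λ/(cμ) = 15.8/(2×10.2) = 0.7745
Since ρ = 0.7745 < 1, system is stable.
Offered load a = λ/μ = cρ = 15.8/10.2 = 1.5490
P₀ = [ Σₙ₌₀^1 aⁿ/n! + a^2/(2!(1-ρ)) ]⁻¹
Σ = a^0/0! + a^1/1! = 1.0000 + 1.5490 = 2.5490
a^2/(2!(1-ρ)) = 2.39946/(2 × 0.225490) = 5.3205
P₀ = 1/(2.5490 + 5.3205) = 0.1271
Lq = P₀·a^2·ρ / (2!(1-ρ)²) = 0.12707 × 2.3995 × 0.77451 / (2 × 0.050846) = 2.3222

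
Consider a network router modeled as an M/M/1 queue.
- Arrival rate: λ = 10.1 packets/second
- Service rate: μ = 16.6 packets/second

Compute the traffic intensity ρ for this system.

Server utilization: ρ = λ/μ
ρ = 10.1/16.6 = 0.6084
The server is busy 60.84% of the time.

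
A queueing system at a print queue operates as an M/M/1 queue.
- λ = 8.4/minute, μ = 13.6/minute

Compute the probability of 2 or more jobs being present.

ρ = λ/μ = 8.4/13.6 = 0.61765
P(N ≥ n) = ρⁿ
P(N ≥ 2) = 0.61765^2
P(N ≥ 2) = 0.3815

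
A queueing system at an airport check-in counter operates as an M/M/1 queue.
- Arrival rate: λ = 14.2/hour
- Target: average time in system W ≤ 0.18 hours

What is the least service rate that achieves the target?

For M/M/1: W = 1/(μ-λ)
Need W ≤ 0.18, so 1/(μ-λ) ≤ 0.18
μ - λ ≥ 1/0.18 = 5.5556
μ ≥ 14.2 + 5.5556 = 19.7556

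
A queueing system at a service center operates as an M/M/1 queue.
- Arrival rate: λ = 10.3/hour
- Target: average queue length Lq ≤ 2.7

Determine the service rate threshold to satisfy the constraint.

For M/M/1: Lq = λ²/(μ(μ-λ))
Need Lq ≤ 2.7, i.e. μ(μ-λ) ≥ λ²/2.7
μ² - 10.3μ - 106.09/2.7 ≥ 0  →  μ² - 10.3μ - 39.2926 ≥ 0
Quadratic formula (positive root): μ = [λ + √(λ² + 4×39.2926)]/2
Discriminant: 106.09 + 4×39.2926 = 263.2604, √263.2604 = 16.2253
μ ≥ (10.3 + 16.2253)/2 = 13.2627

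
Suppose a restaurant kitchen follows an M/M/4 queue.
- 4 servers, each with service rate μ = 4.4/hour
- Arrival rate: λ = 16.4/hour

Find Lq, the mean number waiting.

Traffic intensity: ρ = λ/(cμ) = 16.4/(4×4.4) = 0.9318
Since ρ = 0.9318 < 1, system is stable.
Offered load a = λ/μ = cρ = 16.4/4.4 = 3.7273
P₀ = [ Σₙ₌₀^3 aⁿ/n! + a^4/(4!(1-ρ)) ]⁻¹
Σ = a^0/0! + a^1/1! + a^2/2! + a^3/3! = 1.0000 + 3.7273 + 6.9463 + 8.6302 = 20.3038
a^4/(4!(1-ρ)) = 193.00328/(24 × 0.068181818) = 117.9464
P₀ = 1/(20.3038 + 117.9464) = 0.007233
Lq = P₀·a^4·ρ / (4!(1-ρ)²) = 0.0072333 × 193.0033 × 0.93182 / (24 × 0.0046488) = 11.6595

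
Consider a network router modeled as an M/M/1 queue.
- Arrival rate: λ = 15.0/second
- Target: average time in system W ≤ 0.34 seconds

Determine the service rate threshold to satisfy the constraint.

For M/M/1: W = 1/(μ-λ)
Need W ≤ 0.34, so 1/(μ-λ) ≤ 0.34
μ - λ ≥ 1/0.34 = 2.9412
μ ≥ 15.0 + 2.9412 = 17.9412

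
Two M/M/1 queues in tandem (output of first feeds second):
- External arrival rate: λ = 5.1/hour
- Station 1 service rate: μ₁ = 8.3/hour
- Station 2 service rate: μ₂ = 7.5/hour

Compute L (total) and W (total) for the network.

By Jackson's theorem, each station behaves as independent M/M/1.
Station 1: ρ₁ = 5.1/8.3 = 0.6145, L₁ = ρ₁/(1-ρ₁) = λ/(μ₁-λ) = 5.1/3.20 = 1.5937
Station 2: ρ₂ = 5.1/7.5 = 0.6800, L₂ = ρ₂/(1-ρ₂) = λ/(μ₂-λ) = 5.1/2.40 = 2.1250
Total: L = L₁ + L₂ = 1.5937 + 2.1250 = 3.7187
W = L/λ = 3.7187/5.1 = 0.7292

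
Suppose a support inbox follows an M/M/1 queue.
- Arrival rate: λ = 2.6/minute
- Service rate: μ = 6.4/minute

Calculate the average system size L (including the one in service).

ρ = λ/μ = 2.6/6.4 = 0.4062
For M/M/1: L = λ/(μ-λ)
L = 2.6/(6.4-2.6) = 2.6/3.80
L = 0.6842 emails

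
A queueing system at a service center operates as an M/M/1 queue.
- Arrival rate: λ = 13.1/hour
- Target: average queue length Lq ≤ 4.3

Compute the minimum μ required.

For M/M/1: Lq = λ²/(μ(μ-λ))
Need Lq ≤ 4.3, i.e. μ(μ-λ) ≥ λ²/4.3
μ² - 13.1μ - 171.61/4.3 ≥ 0  →  μ² - 13.1μ - 39.9093 ≥ 0
Quadratic formula (positive root): μ = [λ + √(λ² + 4×39.9093)]/2
Discriminant: 171.61 + 4×39.9093 = 331.2472, √331.2472 = 18.2002
μ ≥ (13.1 + 18.2002)/2 = 15.6501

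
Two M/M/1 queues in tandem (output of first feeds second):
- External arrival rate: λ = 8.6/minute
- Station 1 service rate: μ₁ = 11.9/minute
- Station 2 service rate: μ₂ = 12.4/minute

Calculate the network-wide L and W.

By Jackson's theorem, each station behaves as independent M/M/1.
Station 1: ρ₁ = 8.6/11.9 = 0.7227, L₁ = ρ₁/(1-ρ₁) = λ/(μ₁-λ) = 8.6/3.30 = 2.60606
Station 2: ρ₂ = 8.6/12.4 = 0.6935, L₂ = ρ₂/(1-ρ₂) = λ/(μ₂-λ) = 8.6/3.80 = 2.26316
Total: L = L₁ + L₂ = 2.60606 + 2.26316 = 4.8692
W = L/λ = 4.8692/8.6 = 0.5662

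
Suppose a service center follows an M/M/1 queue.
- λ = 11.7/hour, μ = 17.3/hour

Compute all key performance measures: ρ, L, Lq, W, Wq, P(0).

Step 1: ρ = λ/μ = 11.7/17.3 = 0.6763
Step 2: L = λ/(μ-λ) = 11.7/5.60 = 2.0893
Step 3: Lq = λ²/(μ(μ-λ)) = 136.89/(17.3×5.60) = 1.4130
Step 4: W = 1/(μ-λ) = 1/5.60 = 0.17857
Step 5: Wq = λ/(μ(μ-λ)) = 11.7/(17.3×5.60) = 0.1208
Step 6: P(0) = 1-ρ = 0.3237
Verify: L = λW = 11.7×0.17857 = 2.0893 ✔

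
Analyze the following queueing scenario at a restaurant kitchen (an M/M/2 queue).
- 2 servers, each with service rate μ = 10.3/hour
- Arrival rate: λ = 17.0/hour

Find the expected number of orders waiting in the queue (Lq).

Traffic intensity: ρ = λ/(cμ) = 17.0/(2×10.3) = 0.8252
Since ρ = 0.8252 < 1, system is stable.
Offered load a = λ/μ = cρ = 17.0/10.3 = 1.6505
P₀ = [ Σₙ₌₀^1 aⁿ/n! + a^2/(2!(1-ρ)) ]⁻¹
Σ = a^0/0! + a^1/1! = 1.0000 + 1.6505 = 2.6505
a^2/(2!(1-ρ)) = 2.72410/(2 × 0.174757) = 7.7940
P₀ = 1/(2.6505 + 7.7940) = 0.09574
Lq = P₀·a^2·ρ / (2!(1-ρ)²) = 0.095745 × 2.7241 × 0.82524 / (2 × 0.030540) = 3.5239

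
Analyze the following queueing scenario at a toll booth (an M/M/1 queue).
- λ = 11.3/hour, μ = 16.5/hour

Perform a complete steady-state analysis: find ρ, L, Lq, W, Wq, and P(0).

Step 1: ρ = λ/μ = 11.3/16.5 = 0.6848
Step 2: L = λ/(μ-λ) = 11.3/5.20 = 2.1731
Step 3: Lq = λ²/(μ(μ-λ)) = 127.69/(16.5×5.20) = 1.4882
Step 4: W = 1/(μ-λ) = 1/5.20 = 0.19231
Step 5: Wq = λ/(μ(μ-λ)) = 11.3/(16.5×5.20) = 0.1317
Step 6: P(0) = 1-ρ = 0.3152
Verify: L = λW = 11.3×0.19231 = 2.1731 ✔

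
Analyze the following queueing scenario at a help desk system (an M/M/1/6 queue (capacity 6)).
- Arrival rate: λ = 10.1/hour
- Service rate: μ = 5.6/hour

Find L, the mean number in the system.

ρ = λ/μ = 10.1/5.6 = 1.8036
P₀ = (1-ρ)/(1-ρ^(K+1)) = (1-1.8036)/(1-1.8036^7) = -0.8036/-61.0843 = 0.01316
P_K = P₀×ρ^K = 0.0131556 × 1.8036^6 = 0.0131556 × 34.4224 = 0.4528
L = ρ[1 - (K+1)ρ^K + Kρ^(K+1)] / [(1-ρ)(1-ρ^(K+1))]
L = 1.8036 × (1 - 7×34.4224 + 6×62.0843) / ((1 - 1.8036) × (1 - 62.0843)) = 4.8702 tickets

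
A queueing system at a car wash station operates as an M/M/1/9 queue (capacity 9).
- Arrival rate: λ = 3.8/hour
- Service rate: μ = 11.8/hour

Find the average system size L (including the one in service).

ρ = λ/μ = 3.8/11.8 = 0.32203
P₀ = (1-ρ)/(1-ρ^(K+1)) = (1-0.32203)/(1-0.32203^10) = 0.6780/1.0000 = 0.6780
P_K = P₀×ρ^K = 0.6780 × 0.32203^9 = 0.6780 × 0.00003724 = 0.00002525
L = ρ[1 - (K+1)ρ^K + Kρ^(K+1)] / [(1-ρ)(1-ρ^(K+1))]
L = 0.32203 × (1 - 10×0.00003724 + 9×0.00001199) / ((1 - 0.32203) × (1 - 0.00001199)) = 0.4749 cars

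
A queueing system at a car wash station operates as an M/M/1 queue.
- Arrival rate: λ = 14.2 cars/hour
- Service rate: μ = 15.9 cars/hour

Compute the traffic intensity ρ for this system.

Server utilization: ρ = λ/μ
ρ = 14.2/15.9 = 0.8931
The server is busy 89.31% of the time.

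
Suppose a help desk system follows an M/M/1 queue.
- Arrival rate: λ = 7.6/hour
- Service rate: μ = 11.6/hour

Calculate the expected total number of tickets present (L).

ρ = λ/μ = 7.6/11.6 = 0.6552
For M/M/1: L = λ/(μ-λ)
L = 7.6/(11.6-7.6) = 7.6/4.00
L = 1.9000 tickets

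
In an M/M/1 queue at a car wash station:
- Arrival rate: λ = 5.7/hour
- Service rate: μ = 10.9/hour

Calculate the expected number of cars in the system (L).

ρ = λ/μ = 5.7/10.9 = 0.5229
For M/M/1: L = λ/(μ-λ)
L = 5.7/(10.9-5.7) = 5.7/5.20
L = 1.0962 cars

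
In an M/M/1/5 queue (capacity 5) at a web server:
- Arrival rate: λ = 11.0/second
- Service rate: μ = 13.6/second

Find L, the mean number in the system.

ρ = λ/μ = 11.0/13.6 = 0.80882
P₀ = (1-ρ)/(1-ρ^(K+1)) = (1-0.80882)/(1-0.80882^6) = 0.19118/0.72003 = 0.2655
P_K = P₀×ρ^K = 0.26552 × 0.80882^5 = 0.26552 × 0.34615 = 0.09191
L = ρ[1 - (K+1)ρ^K + Kρ^(K+1)] / [(1-ρ)(1-ρ^(K+1))]
L = 0.80882 × (1 - 6×0.346146 + 5×0.279970) / ((1 - 0.80882) × (1 - 0.279970)) = 1.8977 requests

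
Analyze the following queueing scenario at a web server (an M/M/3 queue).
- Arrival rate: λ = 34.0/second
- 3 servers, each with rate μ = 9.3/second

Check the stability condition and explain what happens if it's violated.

Stability requires ρ = λ/(cμ) < 1
ρ = 34.0/(3 × 9.3) = 34.0/27.90 = 1.2186
Since 1.2186 ≥ 1, the system is UNSTABLE.
Need c > λ/μ = 34.0/9.3 = 3.66.
Minimum servers needed: c = 4.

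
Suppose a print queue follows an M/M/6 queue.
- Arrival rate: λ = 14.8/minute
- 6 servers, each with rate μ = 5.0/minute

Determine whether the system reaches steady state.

Stability requires ρ = λ/(cμ) < 1
ρ = 14.8/(6 × 5.0) = 14.8/30.00 = 0.4933
Since 0.4933 < 1, the system is STABLE.
The servers are busy 49.33% of the time.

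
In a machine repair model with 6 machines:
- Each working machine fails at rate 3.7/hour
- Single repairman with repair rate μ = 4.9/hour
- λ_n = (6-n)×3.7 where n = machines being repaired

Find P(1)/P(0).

P(1)/P(0) = ∏_{i=0}^{1-1} λ_i/μ_{i+1}
= (6-0)×3.7/4.9
= 4.5306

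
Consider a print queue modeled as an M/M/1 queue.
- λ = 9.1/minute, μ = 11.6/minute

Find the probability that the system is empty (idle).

ρ = λ/μ = 9.1/11.6 = 0.7845
P(0) = 1 - ρ = 1 - 0.7845 = 0.2155
The server is idle 21.55% of the time.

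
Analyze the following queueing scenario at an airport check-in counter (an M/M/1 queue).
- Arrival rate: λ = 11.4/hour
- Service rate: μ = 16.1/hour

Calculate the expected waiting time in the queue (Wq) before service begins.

First, compute utilization: ρ = λ/μ = 11.4/16.1 = 0.7081
For M/M/1: Wq = λ/(μ(μ-λ))
Wq = 11.4/(16.1 × (16.1-11.4))
Wq = 11.4/(16.1 × 4.70)
Wq = 0.1507 hours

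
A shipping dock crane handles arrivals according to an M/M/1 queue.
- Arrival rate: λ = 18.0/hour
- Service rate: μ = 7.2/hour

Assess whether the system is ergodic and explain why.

Stability requires ρ = λ/(cμ) < 1
ρ = 18.0/(1 × 7.2) = 18.0/7.20 = 2.5000
Since 2.5000 ≥ 1, the system is UNSTABLE.
Queue grows without bound. Need μ > λ = 18.0.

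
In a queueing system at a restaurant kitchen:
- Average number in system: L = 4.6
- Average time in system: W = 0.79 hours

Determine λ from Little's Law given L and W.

Little's Law: L = λW, so λ = L/W
λ = 4.6/0.79 = 5.8228 orders/hour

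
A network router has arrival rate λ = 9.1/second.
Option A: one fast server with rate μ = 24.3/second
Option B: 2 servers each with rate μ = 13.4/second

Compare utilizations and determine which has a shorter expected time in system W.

Option A: single server μ = 24.3 (M/M/1)
  ρ_A = 9.1/24.3 = 0.3745
  W_A = 1/(μ-λ) = 1/(24.3-9.1) = 1/15.20 = 0.06579

Option B: 2 servers μ = 13.4 (M/M/2)
  ρ_B = λ/(cμ) = 9.1/(2×13.4) = 0.3396
  Offered load a = λ/μ = cρ = 9.1/13.4 = 0.6791
  P₀ = [ Σₙ₌₀^1 aⁿ/n! + a^2/(2!(1-ρ)) ]⁻¹
  Σ = a^0/0! + a^1/1! = 1.0000 + 0.6791 = 1.6791
  a^2/(2!(1-ρ)) = 0.46118/(2 × 0.66045) = 0.3491
  P₀ = 1/(1.6791 + 0.3491) = 0.4930
  Lq = P₀·a^2·ρ / (2!(1-ρ)²) = 0.49304 × 0.46118 × 0.33955 / (2 × 0.43619) = 0.08850
  Wq_B = Lq/λ = 0.08850/9.1 = 0.009725
  W_B = Wq_B + 1/μ = 0.009725 + 0.07463 = 0.08435

Since W_A = 0.06579 < W_B = 0.08435, Option A (single fast server) has the shorter time in system.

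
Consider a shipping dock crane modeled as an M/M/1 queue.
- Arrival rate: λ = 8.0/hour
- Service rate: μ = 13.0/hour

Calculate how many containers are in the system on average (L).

ρ = λ/μ = 8.0/13.0 = 0.6154
For M/M/1: L = λ/(μ-λ)
L = 8.0/(13.0-8.0) = 8.0/5.00
L = 1.6000 containers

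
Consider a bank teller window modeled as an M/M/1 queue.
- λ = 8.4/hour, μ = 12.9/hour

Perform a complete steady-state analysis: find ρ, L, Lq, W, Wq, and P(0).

Step 1: ρ = λ/μ = 8.4/12.9 = 0.6512
Step 2: L = λ/(μ-λ) = 8.4/4.50 = 1.8667
Step 3: Lq = λ²/(μ(μ-λ)) = 70.56/(12.9×4.50) = 1.2155
Step 4: W = 1/(μ-λ) = 1/4.50 = 0.222222
Step 5: Wq = λ/(μ(μ-λ)) = 8.4/(12.9×4.50) = 0.1447
Step 6: P(0) = 1-ρ = 0.3488
Verify: L = λW = 8.4×0.222222 = 1.8667 ✔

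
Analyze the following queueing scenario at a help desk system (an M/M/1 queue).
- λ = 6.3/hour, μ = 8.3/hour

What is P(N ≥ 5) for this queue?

ρ = λ/μ = 6.3/8.3 = 0.7590
P(N ≥ n) = ρⁿ
P(N ≥ 5) = 0.7590^5
P(N ≥ 5) = 0.2519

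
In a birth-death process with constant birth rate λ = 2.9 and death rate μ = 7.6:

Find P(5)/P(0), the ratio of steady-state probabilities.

For constant rates: P(n)/P(0) = (λ/μ)^n
P(5)/P(0) = (2.9/7.6)^5 = 0.38158^5 = 0.008090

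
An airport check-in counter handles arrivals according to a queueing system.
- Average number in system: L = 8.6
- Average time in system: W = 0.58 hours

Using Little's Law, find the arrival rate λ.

Little's Law: L = λW, so λ = L/W
λ = 8.6/0.58 = 14.8276 passengers/hour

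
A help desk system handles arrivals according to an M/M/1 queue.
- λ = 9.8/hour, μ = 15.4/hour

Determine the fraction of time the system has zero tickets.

ρ = λ/μ = 9.8/15.4 = 0.6364
P(0) = 1 - ρ = 1 - 0.6364 = 0.3636
The server is idle 36.36% of the time.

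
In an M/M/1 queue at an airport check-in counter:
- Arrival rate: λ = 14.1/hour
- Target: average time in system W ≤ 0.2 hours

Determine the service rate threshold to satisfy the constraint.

For M/M/1: W = 1/(μ-λ)
Need W ≤ 0.2, so 1/(μ-λ) ≤ 0.2
μ - λ ≥ 1/0.2 = 5.0000
μ ≥ 14.1 + 5.0000 = 19.1000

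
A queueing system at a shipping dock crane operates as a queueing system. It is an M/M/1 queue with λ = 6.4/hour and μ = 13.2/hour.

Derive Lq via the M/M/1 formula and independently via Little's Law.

Method 1 (direct): Lq = λ²/(μ(μ-λ)) = 40.96/(13.2 × 6.80) = 0.4563

Method 2 (Little's Law):
W = 1/(μ-λ) = 1/6.80 = 0.14706
Wq = W - 1/μ = 0.14706 - 0.075758 = 0.07130
Lq = λWq = 6.4 × 0.07130 = 0.4563 ✔ (matches Method 1)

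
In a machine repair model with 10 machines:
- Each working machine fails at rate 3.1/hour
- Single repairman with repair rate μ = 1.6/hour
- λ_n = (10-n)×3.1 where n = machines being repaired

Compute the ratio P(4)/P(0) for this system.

P(4)/P(0) = ∏_{i=0}^{4-1} λ_i/μ_{i+1}
= (10-0)×3.1/1.6 × (10-1)×3.1/1.6 × (10-2)×3.1/1.6 × (10-3)×3.1/1.6
= 71022.7332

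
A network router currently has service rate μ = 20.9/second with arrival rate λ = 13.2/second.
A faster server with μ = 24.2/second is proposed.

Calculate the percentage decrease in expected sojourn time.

System 1: ρ₁ = 13.2/20.9 = 0.6316, W₁ = 1/(20.9-13.2) = 0.12987
System 2: ρ₂ = 13.2/24.2 = 0.5455, W₂ = 1/(24.2-13.2) = 0.090909
Improvement: (W₁-W₂)/W₁ = (0.12987-0.090909)/0.12987 = 30.00%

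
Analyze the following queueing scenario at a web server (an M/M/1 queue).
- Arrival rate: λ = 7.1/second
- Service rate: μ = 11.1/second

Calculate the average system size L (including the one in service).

ρ = λ/μ = 7.1/11.1 = 0.6396
For M/M/1: L = λ/(μ-λ)
L = 7.1/(11.1-7.1) = 7.1/4.00
L = 1.7750 requests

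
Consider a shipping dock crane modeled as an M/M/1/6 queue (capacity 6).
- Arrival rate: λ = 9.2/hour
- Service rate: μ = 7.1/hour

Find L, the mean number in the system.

ρ = λ/μ = 9.2/7.1 = 1.29577
P₀ = (1-ρ)/(1-ρ^(K+1)) = (1-1.29577)/(1-1.29577^7) = -0.2958/-5.1333 = 0.05762
P_K = P₀×ρ^K = 0.05762 × 1.29577^6 = 0.05762 × 4.7333 = 0.2727
L = ρ[1 - (K+1)ρ^K + Kρ^(K+1)] / [(1-ρ)(1-ρ^(K+1))]
L = 1.29577 × (1 - 7×4.73334 + 6×6.13332) / ((1 - 1.29577) × (1 - 6.13332)) = 3.9826 containers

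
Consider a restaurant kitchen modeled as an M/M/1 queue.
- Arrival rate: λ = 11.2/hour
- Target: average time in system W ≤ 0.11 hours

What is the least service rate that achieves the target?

For M/M/1: W = 1/(μ-λ)
Need W ≤ 0.11, so 1/(μ-λ) ≤ 0.11
μ - λ ≥ 1/0.11 = 9.0909
μ ≥ 11.2 + 9.0909 = 20.2909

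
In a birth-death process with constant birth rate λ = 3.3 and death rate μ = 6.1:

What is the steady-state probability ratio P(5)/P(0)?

For constant rates: P(n)/P(0) = (λ/μ)^n
P(5)/P(0) = (3.3/6.1)^5 = 0.5410^5 = 0.04634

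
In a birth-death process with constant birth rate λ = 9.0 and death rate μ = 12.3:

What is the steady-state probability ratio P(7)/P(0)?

For constant rates: P(n)/P(0) = (λ/μ)^n
P(7)/P(0) = (9.0/12.3)^7 = 0.7317^7 = 0.1123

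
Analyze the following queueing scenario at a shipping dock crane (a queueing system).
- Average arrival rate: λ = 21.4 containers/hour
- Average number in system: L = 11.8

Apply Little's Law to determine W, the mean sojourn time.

Little's Law: L = λW, so W = L/λ
W = 11.8/21.4 = 0.5514 hours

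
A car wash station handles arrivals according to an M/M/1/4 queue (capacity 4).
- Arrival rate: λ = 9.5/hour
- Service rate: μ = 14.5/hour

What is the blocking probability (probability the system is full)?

ρ = λ/μ = 9.5/14.5 = 0.65517
P₀ = (1-ρ)/(1-ρ^(K+1)) = (1-0.65517)/(1-0.65517^5) = 0.34483/0.87928 = 0.3922
P_K = P₀×ρ^K = 0.39217 × 0.65517^4 = 0.39217 × 0.18425 = 0.07226
Blocking probability = 7.23%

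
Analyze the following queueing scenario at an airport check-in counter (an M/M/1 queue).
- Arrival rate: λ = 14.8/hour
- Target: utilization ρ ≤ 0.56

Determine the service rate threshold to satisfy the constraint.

ρ = λ/μ, so μ = λ/ρ
μ ≥ 14.8/0.56 = 26.4286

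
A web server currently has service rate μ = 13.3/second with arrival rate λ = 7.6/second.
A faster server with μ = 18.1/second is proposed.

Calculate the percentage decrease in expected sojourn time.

System 1: ρ₁ = 7.6/13.3 = 0.5714, W₁ = 1/(13.3-7.6) = 0.17544
System 2: ρ₂ = 7.6/18.1 = 0.4199, W₂ = 1/(18.1-7.6) = 0.095238
Improvement: (W₁-W₂)/W₁ = (0.17544-0.095238)/0.17544 = 45.71%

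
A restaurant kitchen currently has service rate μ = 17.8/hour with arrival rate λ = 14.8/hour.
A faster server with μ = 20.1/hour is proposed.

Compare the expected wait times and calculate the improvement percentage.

System 1: ρ₁ = 14.8/17.8 = 0.8315, W₁ = 1/(17.8-14.8) = 0.33333
System 2: ρ₂ = 14.8/20.1 = 0.7363, W₂ = 1/(20.1-14.8) = 0.18868
Improvement: (W₁-W₂)/W₁ = (0.33333-0.18868)/0.33333 = 43.40%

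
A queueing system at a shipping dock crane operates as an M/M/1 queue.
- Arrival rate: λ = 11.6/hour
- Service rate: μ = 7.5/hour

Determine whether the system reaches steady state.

Stability requires ρ = λ/(cμ) < 1
ρ = 11.6/(1 × 7.5) = 11.6/7.50 = 1.5467
Since 1.5467 ≥ 1, the system is UNSTABLE.
Queue grows without bound. Need μ > λ = 11.6.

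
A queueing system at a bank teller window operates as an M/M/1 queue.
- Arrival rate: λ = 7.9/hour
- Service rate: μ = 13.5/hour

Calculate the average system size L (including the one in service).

ρ = λ/μ = 7.9/13.5 = 0.5852
For M/M/1: L = λ/(μ-λ)
L = 7.9/(13.5-7.9) = 7.9/5.60
L = 1.4107 transactions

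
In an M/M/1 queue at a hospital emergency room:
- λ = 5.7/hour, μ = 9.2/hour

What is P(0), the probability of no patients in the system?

ρ = λ/μ = 5.7/9.2 = 0.6196
P(0) = 1 - ρ = 1 - 0.6196 = 0.3804
The server is idle 38.04% of the time.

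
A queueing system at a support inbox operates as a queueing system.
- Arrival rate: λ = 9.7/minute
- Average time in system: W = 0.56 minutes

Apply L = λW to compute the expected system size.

Little's Law: L = λW
L = 9.7 × 0.56 = 5.4320 emails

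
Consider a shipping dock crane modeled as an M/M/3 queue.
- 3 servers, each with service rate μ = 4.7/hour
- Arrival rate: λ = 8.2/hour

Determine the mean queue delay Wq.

Traffic intensity: ρ = λ/(cμ) = 8.2/(3×4.7) = 0.5816
Since ρ = 0.5816 < 1, system is stable.
Offered load a = λ/μ = cρ = 8.2/4.7 = 1.7447
P₀ = [ Σₙ₌₀^2 aⁿ/n! + a^3/(3!(1-ρ)) ]⁻¹
Σ = a^0/0! + a^1/1! + a^2/2! = 1.00000 + 1.74468 + 1.52196 = 4.2666
a^3/(3!(1-ρ)) = 5.3107/(6 × 0.41844) = 2.1153
P₀ = 1/(4.2666 + 2.1153) = 0.1567
Lq = P₀·a^3·ρ / (3!(1-ρ)²) = 0.1567 × 5.3107 × 0.5816 / (6 × 0.1751) = 0.4607
Wq = Lq/λ = 0.4607/8.2 = 0.05618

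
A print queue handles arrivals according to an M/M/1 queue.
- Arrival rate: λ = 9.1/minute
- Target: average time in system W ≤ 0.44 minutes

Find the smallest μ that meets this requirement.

For M/M/1: W = 1/(μ-λ)
Need W ≤ 0.44, so 1/(μ-λ) ≤ 0.44
μ - λ ≥ 1/0.44 = 2.2727
μ ≥ 9.1 + 2.2727 = 11.3727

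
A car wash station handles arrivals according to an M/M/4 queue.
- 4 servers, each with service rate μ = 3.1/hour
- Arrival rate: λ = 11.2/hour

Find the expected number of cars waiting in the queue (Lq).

Traffic intensity: ρ = λ/(cμ) = 11.2/(4×3.1) = 0.9032
Since ρ = 0.9032 < 1, system is stable.
Offered load a = λ/μ = cρ = 11.2/3.1 = 3.6129
P₀ = [ Σₙ₌₀^3 aⁿ/n! + a^4/(4!(1-ρ)) ]⁻¹
Σ = a^0/0! + a^1/1! + a^2/2! + a^3/3! = 1.000000 + 3.612903 + 6.526535 + 7.859913 = 18.9994
a^4/(4!(1-ρ)) = 170.3826/(24 × 0.0967742) = 73.3592
P₀ = 1/(18.9994 + 73.3592) = 0.01083
Lq = P₀·a^4·ρ / (4!(1-ρ)²) = 0.01082737 × 170.3826 × 0.9032258 / (24 × 0.009365245) = 7.4133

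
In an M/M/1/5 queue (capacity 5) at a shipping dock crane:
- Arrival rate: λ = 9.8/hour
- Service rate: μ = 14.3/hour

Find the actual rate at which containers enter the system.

ρ = λ/μ = 9.8/14.3 = 0.68531
P₀ = (1-ρ)/(1-ρ^(K+1)) = (1-0.68531)/(1-0.68531^6) = 0.3147/0.8964 = 0.3511
P_K = P₀×ρ^K = 0.35106 × 0.68531^5 = 0.35106 × 0.15116 = 0.05307
λ_eff = λ(1-P_K) = 9.8 × (1 - 0.05307) = 9.8 × 0.94693 = 9.2799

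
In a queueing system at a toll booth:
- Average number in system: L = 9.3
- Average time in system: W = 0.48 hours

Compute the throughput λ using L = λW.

Little's Law: L = λW, so λ = L/W
λ = 9.3/0.48 = 19.3750 vehicles/hour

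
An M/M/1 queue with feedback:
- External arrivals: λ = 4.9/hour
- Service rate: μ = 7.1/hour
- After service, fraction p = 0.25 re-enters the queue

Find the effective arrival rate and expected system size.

Effective arrival rate: λ_eff = λ/(1-p) = 4.9/(1-0.25) = 4.9/0.75 = 6.533333
ρ = λ_eff/μ = 6.533333/7.1 = 0.920188
L = ρ/(1-ρ) = 0.920188/(1-0.920188) = 11.5294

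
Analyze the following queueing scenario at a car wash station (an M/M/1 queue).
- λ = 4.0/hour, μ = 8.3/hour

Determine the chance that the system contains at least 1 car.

ρ = λ/μ = 4.0/8.3 = 0.4819
P(N ≥ n) = ρⁿ
P(N ≥ 1) = 0.4819^1
P(N ≥ 1) = 0.4819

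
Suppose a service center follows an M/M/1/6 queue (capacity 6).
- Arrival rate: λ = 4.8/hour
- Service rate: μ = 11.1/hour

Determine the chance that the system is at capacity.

ρ = λ/μ = 4.8/11.1 = 0.432432
P₀ = (1-ρ)/(1-ρ^(K+1)) = (1-0.432432)/(1-0.432432^7) = 0.5676/0.9972 = 0.5692
P_K = P₀×ρ^K = 0.5692 × 0.432432^6 = 0.5692 × 0.006539 = 0.003722
Blocking probability = 0.37%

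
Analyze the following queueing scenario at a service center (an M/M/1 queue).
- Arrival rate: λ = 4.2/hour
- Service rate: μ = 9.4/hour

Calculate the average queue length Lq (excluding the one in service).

ρ = λ/μ = 4.2/9.4 = 0.4468
For M/M/1: Lq = λ²/(μ(μ-λ))
Lq = 17.64/(9.4 × 5.20)
Lq = 0.3609 customers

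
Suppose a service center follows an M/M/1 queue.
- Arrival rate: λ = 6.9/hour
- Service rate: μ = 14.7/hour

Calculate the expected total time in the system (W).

First, compute utilization: ρ = λ/μ = 6.9/14.7 = 0.4694
For M/M/1: W = 1/(μ-λ)
W = 1/(14.7-6.9) = 1/7.80
W = 0.1282 hours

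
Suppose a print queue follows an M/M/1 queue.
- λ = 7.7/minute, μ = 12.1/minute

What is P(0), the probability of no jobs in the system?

ρ = λ/μ = 7.7/12.1 = 0.6364
P(0) = 1 - ρ = 1 - 0.6364 = 0.3636
The server is idle 36.36% of the time.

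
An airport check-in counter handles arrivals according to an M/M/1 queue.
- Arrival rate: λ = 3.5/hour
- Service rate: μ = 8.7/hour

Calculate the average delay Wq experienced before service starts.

First, compute utilization: ρ = λ/μ = 3.5/8.7 = 0.4023
For M/M/1: Wq = λ/(μ(μ-λ))
Wq = 3.5/(8.7 × (8.7-3.5))
Wq = 3.5/(8.7 × 5.20)
Wq = 0.07737 hours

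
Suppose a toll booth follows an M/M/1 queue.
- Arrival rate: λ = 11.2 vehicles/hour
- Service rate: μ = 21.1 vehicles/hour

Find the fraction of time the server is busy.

Server utilization: ρ = λ/μ
ρ = 11.2/21.1 = 0.5308
The server is busy 53.08% of the time.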